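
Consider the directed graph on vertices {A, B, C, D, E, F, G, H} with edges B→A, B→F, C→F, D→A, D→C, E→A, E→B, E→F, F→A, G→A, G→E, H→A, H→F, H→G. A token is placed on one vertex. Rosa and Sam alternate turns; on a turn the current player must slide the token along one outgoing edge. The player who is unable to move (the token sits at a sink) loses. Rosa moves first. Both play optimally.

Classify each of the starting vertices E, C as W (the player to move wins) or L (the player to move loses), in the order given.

E: W, C: L

Classify positions by backward induction: terminal positions (no move available) are L. From any other position, the mover wins iff some move reaches an L.
Every edge goes from a vertex to one that appears earlier in the order A, F, B, C, E, G, H, D, so processing vertices in that order labels each vertex after all of its successors.
A: no outgoing edge → L
F: W (go to A, an L position)
B: W (go to A, an L position)
C: L (sole option F(W) is W)
E: W (go to A, an L position)
G: W (go to A, an L position)
H: W (go to A, an L position)
D: W (go to C, an L position)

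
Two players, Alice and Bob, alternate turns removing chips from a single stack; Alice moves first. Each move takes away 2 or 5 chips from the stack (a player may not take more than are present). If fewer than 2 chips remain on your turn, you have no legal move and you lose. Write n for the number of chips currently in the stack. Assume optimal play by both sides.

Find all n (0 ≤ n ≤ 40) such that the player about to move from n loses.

0, 1, 4, 7, 8, 11, 14, 15, 18, 21, 22, 25, 28, 29, 32, 35, 36, 39

Label each position W (a win for the player to move) or L (a loss). A position with no legal move is L; any other position is W exactly when some move reaches an L, and L when every move reaches a W.
n=0: no move → L
n=1: no move → L
n=2: can move to 0, which is L ⇒ W
n=3: can move to 1, which is L ⇒ W
n=4: the only move is to 2(W), a W ⇒ L
n=5: can move to 0, which is L ⇒ W
n=6: can move to 4, which is L ⇒ W
n=7: moves to 5(W), 2(W); every one is W ⇒ L
n=8: moves to 6(W), 3(W); every one is W ⇒ L
n=9: can move to 7, which is L ⇒ W
n=10: can move to 8, which is L ⇒ W
n=11: moves to 9(W), 6(W); every one is W ⇒ L
n=12: can move to 7, which is L ⇒ W
n=13: can move to 11, which is L ⇒ W
n=14: moves to 12(W), 9(W); every one is W ⇒ L
n=15: moves to 13(W), 10(W); every one is W ⇒ L
n=16: can move to 14, which is L ⇒ W
n=17: can move to 15, which is L ⇒ W
n=18: moves to 16(W), 13(W); every one is W ⇒ L
n=19: can move to 14, which is L ⇒ W
n=20: can move to 18, which is L ⇒ W
n=21: moves to 19(W), 16(W); every one is W ⇒ L
n=22: moves to 20(W), 17(W); every one is W ⇒ L
n=23: can move to 21, which is L ⇒ W
n=24: can move to 22, which is L ⇒ W
n=25: moves to 23(W), 20(W); every one is W ⇒ L
n=26: can move to 21, which is L ⇒ W
n=27: can move to 25, which is L ⇒ W
n=28: moves to 26(W), 23(W); every one is W ⇒ L
n=29: moves to 27(W), 24(W); every one is W ⇒ L
n=30: can move to 28, which is L ⇒ W
n=31: can move to 29, which is L ⇒ W
n=32: moves to 30(W), 27(W); every one is W ⇒ L
n=33: can move to 28, which is L ⇒ W
n=34: can move to 32, which is L ⇒ W
n=35: moves to 33(W), 30(W); every one is W ⇒ L
n=36: moves to 34(W), 31(W); every one is W ⇒ L
n=37: can move to 35, which is L ⇒ W
n=38: can move to 36, which is L ⇒ W
n=39: moves to 37(W), 34(W); every one is W ⇒ L
n=40: can move to 35, which is L ⇒ W
Reading off the rows marked L gives the requested list; there are 18 such values of n.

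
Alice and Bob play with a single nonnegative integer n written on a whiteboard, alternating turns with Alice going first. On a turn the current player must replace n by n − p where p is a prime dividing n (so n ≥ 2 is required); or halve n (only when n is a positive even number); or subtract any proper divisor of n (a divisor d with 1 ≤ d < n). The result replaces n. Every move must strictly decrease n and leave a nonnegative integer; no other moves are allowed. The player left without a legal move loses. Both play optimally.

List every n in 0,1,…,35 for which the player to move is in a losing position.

Build the W/L table. Terminal = L. A non-terminal position is W if it has a move to some L; otherwise it is L.
n=0: no move → L
n=1: no move → L
n=2: →0(L), so W
n=3: →0(L), so W
n=4: →2(W), 3(W) — all W, so L
n=5: →0(L), so W
n=6: →4(L), so W
n=7: →0(L), so W
n=8: →4(L), so W
n=9: →6(W), 8(W) — all W, so L
n=10: →9(L), so W
n=11: →0(L), so W
n=12: →9(L), so W
n=13: →0(L), so W
n=14: →7(W), 12(W), 13(W) — all W, so L
n=15: →14(L), so W
n=16: →14(L), so W
n=17: →0(L), so W
n=18: →9(L), so W
n=19: →0(L), so W
n=20: →10(W), 15(W), 16(W), 18(W), 19(W) — all W, so L
n=21: →14(L), so W
n=22: →20(L), so W
n=23: →0(L), so W
n=24: →20(L), so W
n=25: →20(L), so W
n=26: →13(W), 24(W), 25(W) — all W, so L
n=27: →26(L), so W
n=28: →14(L), so W
n=29: →0(L), so W
n=30: →20(L), so W
n=31: →0(L), so W
n=32: →16(W), 24(W), 28(W), 30(W), 31(W) — all W, so L
n=33: →32(L), so W
n=34: →32(L), so W
n=35: →28(W), 30(W), 34(W) — all W, so L
The losing starting values of n are exactly the entries labelled L in this table (9 of them).

0, 1, 4, 9, 14, 20, 26, 32, 35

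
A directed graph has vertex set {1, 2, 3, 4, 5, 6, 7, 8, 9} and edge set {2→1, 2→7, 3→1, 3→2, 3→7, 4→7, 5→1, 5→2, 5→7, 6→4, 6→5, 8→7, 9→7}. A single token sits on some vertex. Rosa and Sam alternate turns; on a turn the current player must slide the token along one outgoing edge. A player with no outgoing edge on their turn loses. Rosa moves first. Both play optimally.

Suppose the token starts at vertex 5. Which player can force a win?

Work bottom-up. With no move the player to move loses. Otherwise the position is W if at least one move leads to an L position for the opponent, and L if every move leads to a W.
Every edge goes from a vertex to one that appears earlier in the order 7, 1, 2, 5, 3, 4, 6, 8, 9, so processing vertices in that order labels each vertex after all of its successors.
7: no outgoing edge → L
1: no outgoing edge → L
2: can move to 1, which is L ⇒ W
5: can move to 1, which is L ⇒ W
3: can move to 1, which is L ⇒ W
4: can move to 7, which is L ⇒ W
6: moves to 4(W), 5(W); every one is W ⇒ L
8: can move to 7, which is L ⇒ W
9: can move to 7, which is L ⇒ W
The starting position 5 is W: Rosa should move to 1, handing over an L position.

Rosa wins.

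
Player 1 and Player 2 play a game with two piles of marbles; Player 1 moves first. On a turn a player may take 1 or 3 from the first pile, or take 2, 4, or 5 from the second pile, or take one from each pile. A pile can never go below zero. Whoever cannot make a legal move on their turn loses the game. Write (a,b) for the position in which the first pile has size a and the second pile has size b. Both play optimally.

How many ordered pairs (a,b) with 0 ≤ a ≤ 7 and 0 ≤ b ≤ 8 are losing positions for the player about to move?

24

Positions with no move are L. A position that does have a move is losing for the player to move precisely when every available move leads to a winning position for the opponent. Fill in the labels:
Every move lowers a or b (never raises either), so fill the grid row by row in increasing a, and left to right within a row: each cell's successors are then already labelled.
      b=0  b=1  b=2  b=3  b=4  b=5  b=6  b=7  b=8
a=0:    L    L    W    W    W    W    W    L    L
a=1:    W    W    W    L    L    W    W    W    W
a=2:    L    L    W    W    W    W    W    L    L
a=3:    W    W    W    L    L    W    W    W    W
a=4:    L    L    W    W    W    W    W    L    L
a=5:    W    W    W    L    L    W    W    W    W
a=6:    L    L    W    W    W    W    W    L    L
a=7:    W    W    W    L    L    W    W    W    W
Cells with no legal move (terminal, hence L): (0,0), (0,1).
The remaining L cells, each justified by listing all of its moves:
(0,7): L (options (0,5)(W), (0,3)(W), (0,2)(W) are all W)
(0,8): L (options (0,6)(W), (0,4)(W), (0,3)(W) are all W)
(1,3): L (options (0,3)(W), (1,1)(W), (0,2)(W) are all W)
(1,4): L (options (0,4)(W), (1,2)(W), (1,0)(W), (0,3)(W) are all W)
(2,0): L (sole option (1,0)(W) is W)
(2,1): L (options (1,1)(W), (1,0)(W) are all W)
(2,7): L (options (1,7)(W), (2,5)(W), (2,3)(W), (2,2)(W), (1,6)(W) are all W)
(2,8): L (options (1,8)(W), (2,6)(W), (2,4)(W), (2,3)(W), (1,7)(W) are all W)
(3,3): L (options (2,3)(W), (0,3)(W), (3,1)(W), (2,2)(W) are all W)
(3,4): L (options (2,4)(W), (0,4)(W), (3,2)(W), (3,0)(W), (2,3)(W) are all W)
(4,0): L (options (3,0)(W), (1,0)(W) are all W)
(4,1): L (options (3,1)(W), (1,1)(W), (3,0)(W) are all W)
(4,7): L (options (3,7)(W), (1,7)(W), (4,5)(W), (4,3)(W), (4,2)(W), (3,6)(W) are all W)
(4,8): L (options (3,8)(W), (1,8)(W), (4,6)(W), (4,4)(W), (4,3)(W), (3,7)(W) are all W)
(5,3): L (options (4,3)(W), (2,3)(W), (5,1)(W), (4,2)(W) are all W)
(5,4): L (options (4,4)(W), (2,4)(W), (5,2)(W), (5,0)(W), (4,3)(W) are all W)
(6,0): L (options (5,0)(W), (3,0)(W) are all W)
(6,1): L (options (5,1)(W), (3,1)(W), (5,0)(W) are all W)
(6,7): L (options (5,7)(W), (3,7)(W), (6,5)(W), (6,3)(W), (6,2)(W), (5,6)(W) are all W)
(6,8): L (options (5,8)(W), (3,8)(W), (6,6)(W), (6,4)(W), (6,3)(W), (5,7)(W) are all W)
(7,3): L (options (6,3)(W), (4,3)(W), (7,1)(W), (6,2)(W) are all W)
(7,4): L (options (6,4)(W), (4,4)(W), (7,2)(W), (7,0)(W), (6,3)(W) are all W)
Every other cell has at least one move into one of the L cells above, so it is W.
L cells per row: a=0: 4, a=1: 2, a=2: 4, a=3: 2, a=4: 4, a=5: 2, a=6: 4, a=7: 2; total 24.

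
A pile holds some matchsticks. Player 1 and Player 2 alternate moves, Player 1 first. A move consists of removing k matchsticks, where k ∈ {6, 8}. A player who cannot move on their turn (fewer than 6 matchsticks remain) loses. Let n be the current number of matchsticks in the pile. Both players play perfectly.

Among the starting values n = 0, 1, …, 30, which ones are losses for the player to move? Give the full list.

Work bottom-up. With no move the player to move loses. Otherwise the position is W if at least one move leads to an L position for the opponent, and L if every move leads to a W.
n=0: no move → L
n=1: no move → L
n=2: no move → L
n=3: no move → L
n=4: no move → L
n=5: no move → L
n=6: W (go to 0, an L position)
n=7: W (go to 1, an L position)
n=8: W (go to 2, an L position)
n=9: W (go to 3, an L position)
n=10: W (go to 4, an L position)
n=11: W (go to 5, an L position)
n=12: W (go to 4, an L position)
n=13: W (go to 5, an L position)
n=14: L (options 8(W), 6(W) are all W)
n=15: L (options 9(W), 7(W) are all W)
n=16: L (options 10(W), 8(W) are all W)
n=17: L (options 11(W), 9(W) are all W)
n=18: L (options 12(W), 10(W) are all W)
n=19: L (options 13(W), 11(W) are all W)
n=20: W (go to 14, an L position)
n=21: W (go to 15, an L position)
n=22: W (go to 16, an L position)
n=23: W (go to 17, an L position)
n=24: W (go to 18, an L position)
n=25: W (go to 19, an L position)
n=26: W (go to 18, an L position)
n=27: W (go to 19, an L position)
n=28: L (options 22(W), 20(W) are all W)
n=29: L (options 23(W), 21(W) are all W)
n=30: L (options 24(W), 22(W) are all W)
Reading off the rows marked L gives the requested list; there are 15 such values of n.

0, 1, 2, 3, 4, 5, 14, 15, 16, 17, 18, 19, 28, 29, 30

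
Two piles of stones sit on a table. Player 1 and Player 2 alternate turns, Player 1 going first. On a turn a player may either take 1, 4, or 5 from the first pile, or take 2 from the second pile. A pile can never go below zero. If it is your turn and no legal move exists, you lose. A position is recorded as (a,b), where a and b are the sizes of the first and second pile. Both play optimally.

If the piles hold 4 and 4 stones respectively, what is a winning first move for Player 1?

Move to (0,4).

Build the W/L table. Terminal = L. A non-terminal position is W if it has a move to some L; otherwise it is L.
No move ever increases a pile, so every position that can arise here has a ≤ 4 and b ≤ 4; it is enough to label the cells with 0 ≤ a ≤ 4 and 0 ≤ b ≤ 4.
Every move lowers a or b (never raises either), so fill the grid row by row in increasing a, and left to right within a row: each cell's successors are then already labelled.
      b=0  b=1  b=2  b=3  b=4
a=0:    L    L    W    W    L
a=1:    W    W    L    L    W
a=2:    L    L    W    W    L
a=3:    W    W    L    L    W
a=4:    W    W    W    W    W
Cells with no legal move (terminal, hence L): (0,0), (0,1).
The remaining L cells, each justified by listing all of its moves:
(0,4): L (sole option (0,2)(W) is W)
(1,2): L (options (0,2)(W), (1,0)(W) are all W)
(1,3): L (options (0,3)(W), (1,1)(W) are all W)
(2,0): L (sole option (1,0)(W) is W)
(2,1): L (sole option (1,1)(W) is W)
(2,4): L (options (1,4)(W), (2,2)(W) are all W)
(3,2): L (options (2,2)(W), (3,0)(W) are all W)
(3,3): L (options (2,3)(W), (3,1)(W) are all W)
Every other cell has at least one move into one of the L cells above, so it is W.
From (4,4), the L positions reachable in one move are: (0,4).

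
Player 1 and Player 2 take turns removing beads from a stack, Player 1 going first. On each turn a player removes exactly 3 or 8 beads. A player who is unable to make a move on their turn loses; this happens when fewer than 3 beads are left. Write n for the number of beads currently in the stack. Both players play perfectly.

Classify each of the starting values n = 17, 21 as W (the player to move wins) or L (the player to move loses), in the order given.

Use the standard recursion: the mover loses at a terminal position; elsewhere, the mover wins exactly when some move hands the opponent an L position.
n=0: no move → L
n=1: no move → L
n=2: no move → L
n=3: can move to 0, which is L ⇒ W
n=4: can move to 1, which is L ⇒ W
n=5: can move to 2, which is L ⇒ W
n=6: the only move is to 3(W), a W ⇒ L
n=7: the only move is to 4(W), a W ⇒ L
n=8: can move to 0, which is L ⇒ W
n=9: can move to 6, which is L ⇒ W
n=10: can move to 7, which is L ⇒ W
n=11: moves to 8(W), 3(W); every one is W ⇒ L
n=12: moves to 9(W), 4(W); every one is W ⇒ L
n=13: moves to 10(W), 5(W); every one is W ⇒ L
n=14: can move to 11, which is L ⇒ W
n=15: can move to 12, which is L ⇒ W
n=16: can move to 13, which is L ⇒ W
n=17: moves to 14(W), 9(W); every one is W ⇒ L
n=18: moves to 15(W), 10(W); every one is W ⇒ L
n=19: can move to 11, which is L ⇒ W
n=20: can move to 17, which is L ⇒ W
n=21: can move to 18, which is L ⇒ W

17: L, 21: W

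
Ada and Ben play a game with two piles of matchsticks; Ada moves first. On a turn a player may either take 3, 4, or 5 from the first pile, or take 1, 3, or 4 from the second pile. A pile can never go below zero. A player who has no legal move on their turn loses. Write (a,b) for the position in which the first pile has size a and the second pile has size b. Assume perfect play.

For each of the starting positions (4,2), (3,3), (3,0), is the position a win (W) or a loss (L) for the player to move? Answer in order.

Build the W/L table. Terminal = L. A non-terminal position is W if it has a move to some L; otherwise it is L.
No move ever increases a pile, so every position that can arise here has a ≤ 4 and b ≤ 3; it is enough to label the cells with 0 ≤ a ≤ 4 and 0 ≤ b ≤ 3.
Every move lowers a or b (never raises either), so fill the grid row by row in increasing a, and left to right within a row: each cell's successors are then already labelled.
      b=0  b=1  b=2  b=3
a=0:    L    W    L    W
a=1:    L    W    L    W
a=2:    L    W    L    W
a=3:    W    L    W    L
a=4:    W    L    W    L
Cells with no legal move (terminal, hence L): (0,0), (1,0), (2,0).
The remaining L cells, each justified by listing all of its moves:
(0,2): L (sole option (0,1)(W) is W)
(1,2): L (sole option (1,1)(W) is W)
(2,2): L (sole option (2,1)(W) is W)
(3,1): L (options (0,1)(W), (3,0)(W) are all W)
(3,3): L (options (0,3)(W), (3,2)(W), (3,0)(W) are all W)
(4,1): L (options (1,1)(W), (0,1)(W), (4,0)(W) are all W)
(4,3): L (options (1,3)(W), (0,3)(W), (4,2)(W), (4,0)(W) are all W)
Every other cell has at least one move into one of the L cells above, so it is W.
(4,2): the move to (1,2) reaches an L cell, so W
(3,3): one of the L cells justified above, so L
(3,0): the move to (0,0) reaches an L cell, so W

(4,2): W, (3,3): L, (3,0): W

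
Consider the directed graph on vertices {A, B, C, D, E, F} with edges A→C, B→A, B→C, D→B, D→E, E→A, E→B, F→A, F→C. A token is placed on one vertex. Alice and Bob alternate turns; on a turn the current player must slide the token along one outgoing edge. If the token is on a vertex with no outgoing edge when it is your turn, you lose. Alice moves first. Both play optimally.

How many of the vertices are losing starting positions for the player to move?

2

Positions with no move are L. A position that does have a move is losing for the player to move precisely when every available move leads to a winning position for the opponent. Fill in the labels:
Every edge goes from a vertex to one that appears earlier in the order C, A, B, F, E, D, so processing vertices in that order labels each vertex after all of its successors.
C: no outgoing edge → L
A: W (go to C, an L position)
B: W (go to C, an L position)
F: W (go to C, an L position)
E: L (options B(W), A(W) are all W)
D: W (go to E, an L position)
The L vertices are C, E; that is 2 in all.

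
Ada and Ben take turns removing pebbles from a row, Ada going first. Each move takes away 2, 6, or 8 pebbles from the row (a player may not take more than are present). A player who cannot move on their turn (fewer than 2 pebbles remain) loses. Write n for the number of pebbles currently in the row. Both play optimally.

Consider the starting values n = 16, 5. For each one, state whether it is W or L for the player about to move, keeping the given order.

Build the W/L table. Terminal = L. A non-terminal position is W if it has a move to some L; otherwise it is L.
n=0: no move → L
n=1: no move → L
n=2: can move to 0, which is L ⇒ W
n=3: can move to 1, which is L ⇒ W
n=4: the only move is to 2(W), a W ⇒ L
n=5: the only move is to 3(W), a W ⇒ L
n=6: can move to 4, which is L ⇒ W
n=7: can move to 5, which is L ⇒ W
n=8: can move to 0, which is L ⇒ W
n=9: can move to 1, which is L ⇒ W
n=10: can move to 4, which is L ⇒ W
n=11: can move to 5, which is L ⇒ W
n=12: can move to 4, which is L ⇒ W
n=13: can move to 5, which is L ⇒ W
n=14: moves to 12(W), 8(W), 6(W); every one is W ⇒ L
n=15: moves to 13(W), 9(W), 7(W); every one is W ⇒ L
n=16: can move to 14, which is L ⇒ W

16: W, 5: L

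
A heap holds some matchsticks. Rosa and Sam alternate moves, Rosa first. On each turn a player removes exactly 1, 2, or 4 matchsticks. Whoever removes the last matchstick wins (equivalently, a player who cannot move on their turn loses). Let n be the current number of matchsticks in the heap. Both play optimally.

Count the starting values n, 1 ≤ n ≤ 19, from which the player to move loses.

Positions with no move are L. A position that does have a move is losing for the player to move precisely when every available move leads to a winning position for the opponent. Fill in the labels:
n=0: no move → L
n=1: can move to 0, which is L ⇒ W
n=2: can move to 0, which is L ⇒ W
n=3: moves to 2(W), 1(W); every one is W ⇒ L
n=4: can move to 3, which is L ⇒ W
n=5: can move to 3, which is L ⇒ W
n=6: moves to 5(W), 4(W), 2(W); every one is W ⇒ L
n=7: can move to 6, which is L ⇒ W
n=8: can move to 6, which is L ⇒ W
n=9: moves to 8(W), 7(W), 5(W); every one is W ⇒ L
n=10: can move to 9, which is L ⇒ W
n=11: can move to 9, which is L ⇒ W
n=12: moves to 11(W), 10(W), 8(W); every one is W ⇒ L
n=13: can move to 12, which is L ⇒ W
n=14: can move to 12, which is L ⇒ W
n=15: moves to 14(W), 13(W), 11(W); every one is W ⇒ L
n=16: can move to 15, which is L ⇒ W
n=17: can move to 15, which is L ⇒ W
n=18: moves to 17(W), 16(W), 14(W); every one is W ⇒ L
n=19: can move to 18, which is L ⇒ W
L entries with 1 ≤ n ≤ 19 (n=0 is outside the asked range and is not counted): n = 3, 6, 9, 12, 15, 18; that makes 6.

6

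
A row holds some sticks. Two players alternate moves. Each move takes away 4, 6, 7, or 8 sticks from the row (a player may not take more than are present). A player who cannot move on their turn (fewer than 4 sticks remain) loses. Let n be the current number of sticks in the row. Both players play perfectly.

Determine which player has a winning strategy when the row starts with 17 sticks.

The first player wins.

Use the standard recursion: the mover loses at a terminal position; elsewhere, the mover wins exactly when some move hands the opponent an L position.
n=0: no move → L
n=1: no move → L
n=2: no move → L
n=3: no move → L
n=4: can move to 0, which is L ⇒ W
n=5: can move to 1, which is L ⇒ W
n=6: can move to 2, which is L ⇒ W
n=7: can move to 3, which is L ⇒ W
n=8: can move to 2, which is L ⇒ W
n=9: can move to 3, which is L ⇒ W
n=10: can move to 3, which is L ⇒ W
n=11: can move to 3, which is L ⇒ W
n=12: moves to 8(W), 6(W), 5(W), 4(W); every one is W ⇒ L
n=13: moves to 9(W), 7(W), 6(W), 5(W); every one is W ⇒ L
n=14: moves to 10(W), 8(W), 7(W), 6(W); every one is W ⇒ L
n=15: moves to 11(W), 9(W), 8(W), 7(W); every one is W ⇒ L
n=16: can move to 12, which is L ⇒ W
n=17: can move to 13, which is L ⇒ W
From 17 the player to move can remove 4, leaving 13, reaching an L position.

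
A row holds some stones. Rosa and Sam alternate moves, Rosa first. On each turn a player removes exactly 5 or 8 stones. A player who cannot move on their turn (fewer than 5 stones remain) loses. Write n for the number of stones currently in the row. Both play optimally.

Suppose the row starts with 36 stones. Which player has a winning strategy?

Rosa wins.

Compute win/loss labels from the base case upward. A position with no move is L. Any other position is W if it can reach an L in one move, else L.
n=0: no move → L
n=1: no move → L
n=2: no move → L
n=3: no move → L
n=4: no move → L
n=5: can move to 0, which is L ⇒ W
n=6: can move to 1, which is L ⇒ W
n=7: can move to 2, which is L ⇒ W
n=8: can move to 3, which is L ⇒ W
n=9: can move to 4, which is L ⇒ W
n=10: can move to 2, which is L ⇒ W
n=11: can move to 3, which is L ⇒ W
n=12: can move to 4, which is L ⇒ W
n=13: moves to 8(W), 5(W); every one is W ⇒ L
n=14: moves to 9(W), 6(W); every one is W ⇒ L
n=15: moves to 10(W), 7(W); every one is W ⇒ L
n=16: moves to 11(W), 8(W); every one is W ⇒ L
n=17: moves to 12(W), 9(W); every one is W ⇒ L
n=18: can move to 13, which is L ⇒ W
n=19: can move to 14, which is L ⇒ W
n=20: can move to 15, which is L ⇒ W
n=21: can move to 16, which is L ⇒ W
n=22: can move to 17, which is L ⇒ W
n=23: can move to 15, which is L ⇒ W
n=24: can move to 16, which is L ⇒ W
n=25: can move to 17, which is L ⇒ W
n=26: moves to 21(W), 18(W); every one is W ⇒ L
n=27: moves to 22(W), 19(W); every one is W ⇒ L
n=28: moves to 23(W), 20(W); every one is W ⇒ L
n=29: moves to 24(W), 21(W); every one is W ⇒ L
n=30: moves to 25(W), 22(W); every one is W ⇒ L
n=31: can move to 26, which is L ⇒ W
n=32: can move to 27, which is L ⇒ W
n=33: can move to 28, which is L ⇒ W
n=34: can move to 29, which is L ⇒ W
n=35: can move to 30, which is L ⇒ W
n=36: can move to 28, which is L ⇒ W
From 36 Rosa can remove 8, leaving 28, reaching an L position.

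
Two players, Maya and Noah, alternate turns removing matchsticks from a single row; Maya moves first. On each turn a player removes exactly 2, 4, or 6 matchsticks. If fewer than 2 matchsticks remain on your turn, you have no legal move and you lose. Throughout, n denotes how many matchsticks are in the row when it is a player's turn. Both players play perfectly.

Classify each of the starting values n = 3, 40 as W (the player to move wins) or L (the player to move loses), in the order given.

3: W, 40: L

Compute win/loss labels from the base case upward. A position with no move is L. Any other position is W if it can reach an L in one move, else L.
n=0: no move → L
n=1: no move → L
n=2: can move to 0, which is L ⇒ W
n=3: can move to 1, which is L ⇒ W
n=4: can move to 0, which is L ⇒ W
n=5: can move to 1, which is L ⇒ W
n=6: can move to 0, which is L ⇒ W
n=7: can move to 1, which is L ⇒ W
n=8: moves to 6(W), 4(W), 2(W); every one is W ⇒ L
n=9: moves to 7(W), 5(W), 3(W); every one is W ⇒ L
n=10: can move to 8, which is L ⇒ W
n=11: can move to 9, which is L ⇒ W
n=12: can move to 8, which is L ⇒ W
n=13: can move to 9, which is L ⇒ W
n=14: can move to 8, which is L ⇒ W
n=15: can move to 9, which is L ⇒ W
n=16: moves to 14(W), 12(W), 10(W); every one is W ⇒ L
n=17: moves to 15(W), 13(W), 11(W); every one is W ⇒ L
n=18: can move to 16, which is L ⇒ W
n=19: can move to 17, which is L ⇒ W
n=20: can move to 16, which is L ⇒ W
n=21: can move to 17, which is L ⇒ W
n=22: can move to 16, which is L ⇒ W
n=23: can move to 17, which is L ⇒ W
n=24: moves to 22(W), 20(W), 18(W); every one is W ⇒ L
n=25: moves to 23(W), 21(W), 19(W); every one is W ⇒ L
n=26: can move to 24, which is L ⇒ W
n=27: can move to 25, which is L ⇒ W
n=28: can move to 24, which is L ⇒ W
n=29: can move to 25, which is L ⇒ W
n=30: can move to 24, which is L ⇒ W
n=31: can move to 25, which is L ⇒ W
n=32: moves to 30(W), 28(W), 26(W); every one is W ⇒ L
n=33: moves to 31(W), 29(W), 27(W); every one is W ⇒ L
n=34: can move to 32, which is L ⇒ W
n=35: can move to 33, which is L ⇒ W
n=36: can move to 32, which is L ⇒ W
n=37: can move to 33, which is L ⇒ W
n=38: can move to 32, which is L ⇒ W
n=39: can move to 33, which is L ⇒ W
n=40: moves to 38(W), 36(W), 34(W); every one is W ⇒ L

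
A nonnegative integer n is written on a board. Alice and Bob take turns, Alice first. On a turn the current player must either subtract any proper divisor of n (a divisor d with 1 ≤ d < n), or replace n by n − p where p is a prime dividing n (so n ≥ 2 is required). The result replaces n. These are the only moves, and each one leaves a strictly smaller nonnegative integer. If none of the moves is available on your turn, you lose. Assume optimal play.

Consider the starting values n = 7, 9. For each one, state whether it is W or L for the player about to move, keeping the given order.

7: W, 9: L

Compute win/loss labels from the base case upward. A position with no move is L. Any other position is W if it can reach an L in one move, else L.
n=0: no move → L
n=1: no move → L
n=2: →0(L), so W
n=3: →0(L), so W
n=4: →2(W), 3(W) — all W, so L
n=5: →0(L), so W
n=6: →4(L), so W
n=7: →0(L), so W
n=8: →4(L), so W
n=9: →6(W), 8(W) — all W, so L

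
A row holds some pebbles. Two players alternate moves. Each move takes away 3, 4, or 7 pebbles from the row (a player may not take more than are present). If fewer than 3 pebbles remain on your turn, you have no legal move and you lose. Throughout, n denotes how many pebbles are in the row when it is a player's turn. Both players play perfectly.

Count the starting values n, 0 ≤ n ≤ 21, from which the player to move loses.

Label each position W (a win for the player to move) or L (a loss). A position with no legal move is L; any other position is W exactly when some move reaches an L, and L when every move reaches a W.
n=0: no move → L
n=1: no move → L
n=2: no move → L
n=3: reaches L-position 0 → W
n=4: reaches L-position 1 → W
n=5: reaches L-position 2 → W
n=6: reaches L-position 2 → W
n=7: reaches L-position 0 → W
n=8: reaches L-position 1 → W
n=9: reaches L-position 2 → W
n=10: only reaches 7(W), 6(W), 3(W), all W → L
n=11: only reaches 8(W), 7(W), 4(W), all W → L
n=12: only reaches 9(W), 8(W), 5(W), all W → L
n=13: reaches L-position 10 → W
n=14: reaches L-position 11 → W
n=15: reaches L-position 12 → W
n=16: reaches L-position 12 → W
n=17: reaches L-position 10 → W
n=18: reaches L-position 11 → W
n=19: reaches L-position 12 → W
n=20: only reaches 17(W), 16(W), 13(W), all W → L
n=21: only reaches 18(W), 17(W), 14(W), all W → L
L entries with 0 ≤ n ≤ 21: n = 0, 1, 2, 10, 11, 12, 20, 21; that makes 8.

8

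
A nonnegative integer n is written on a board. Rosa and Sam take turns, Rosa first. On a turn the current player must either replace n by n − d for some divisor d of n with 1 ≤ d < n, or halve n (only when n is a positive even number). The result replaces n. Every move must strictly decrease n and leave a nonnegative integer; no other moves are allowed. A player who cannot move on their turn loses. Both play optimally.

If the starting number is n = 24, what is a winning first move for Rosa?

Build the W/L table. Terminal = L. A non-terminal position is W if it has a move to some L; otherwise it is L.
n=0: no move → L
n=1: no move → L
n=2: can move to 1, which is L ⇒ W
n=3: the only move is to 2(W), a W ⇒ L
n=4: can move to 3, which is L ⇒ W
n=5: the only move is to 4(W), a W ⇒ L
n=6: can move to 3, which is L ⇒ W
n=7: the only move is to 6(W), a W ⇒ L
n=8: can move to 7, which is L ⇒ W
n=9: moves to 6(W), 8(W); every one is W ⇒ L
n=10: can move to 5, which is L ⇒ W
n=11: the only move is to 10(W), a W ⇒ L
n=12: can move to 9, which is L ⇒ W
n=13: the only move is to 12(W), a W ⇒ L
n=14: can move to 7, which is L ⇒ W
n=15: moves to 10(W), 12(W), 14(W); every one is W ⇒ L
n=16: can move to 15, which is L ⇒ W
n=17: the only move is to 16(W), a W ⇒ L
n=18: can move to 9, which is L ⇒ W
n=19: the only move is to 18(W), a W ⇒ L
n=20: can move to 15, which is L ⇒ W
n=21: moves to 14(W), 18(W), 20(W); every one is W ⇒ L
n=22: can move to 11, which is L ⇒ W
n=23: the only move is to 22(W), a W ⇒ L
n=24: can move to 21, which is L ⇒ W
From 24, the L positions reachable in one move are: 21, 23. Any move reaching one of these is winning.

Move to 21.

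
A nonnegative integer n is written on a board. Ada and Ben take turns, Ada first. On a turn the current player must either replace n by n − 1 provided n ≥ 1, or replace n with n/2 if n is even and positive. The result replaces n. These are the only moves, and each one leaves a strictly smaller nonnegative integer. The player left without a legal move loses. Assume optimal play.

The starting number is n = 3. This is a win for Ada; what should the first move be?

Move to 2.

Classify positions by backward induction: terminal positions (no move available) are L. From any other position, the mover wins iff some move reaches an L.
n=0: no move → L
n=1: W (go to 0, an L position)
n=2: L (sole option 1(W) is W)
n=3: W (go to 2, an L position)
From 3, the L positions reachable in one move are: 2.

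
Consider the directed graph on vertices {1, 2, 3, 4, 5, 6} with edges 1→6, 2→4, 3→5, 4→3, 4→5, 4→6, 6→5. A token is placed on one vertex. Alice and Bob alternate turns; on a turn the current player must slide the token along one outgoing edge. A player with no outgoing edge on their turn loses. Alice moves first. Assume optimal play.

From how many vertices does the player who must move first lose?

Classify positions by backward induction: terminal positions (no move available) are L. From any other position, the mover wins iff some move reaches an L.
Every edge goes from a vertex to one that appears earlier in the order 5, 6, 1, 3, 4, 2, so processing vertices in that order labels each vertex after all of its successors.
5: no outgoing edge → L
6: W (go to 5, an L position)
1: L (sole option 6(W) is W)
3: W (go to 5, an L position)
4: W (go to 5, an L position)
2: L (sole option 4(W) is W)
The L vertices are 1, 2, 5; that is 3 in all.

3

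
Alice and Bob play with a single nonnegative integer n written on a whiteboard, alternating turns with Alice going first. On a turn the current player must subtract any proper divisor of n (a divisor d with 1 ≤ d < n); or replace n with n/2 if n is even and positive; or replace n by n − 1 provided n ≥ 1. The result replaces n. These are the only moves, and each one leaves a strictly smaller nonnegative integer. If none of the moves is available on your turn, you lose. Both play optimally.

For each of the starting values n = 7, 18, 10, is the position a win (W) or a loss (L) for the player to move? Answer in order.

7: L, 18: W, 10: W

Positions with no move are L. A position that does have a move is losing for the player to move precisely when every available move leads to a winning position for the opponent. Fill in the labels:
n=0: no move → L
n=1: reaches L-position 0 → W
n=2: only reaches 1(W), which is W → L
n=3: reaches L-position 2 → W
n=4: reaches L-position 2 → W
n=5: only reaches 4(W), which is W → L
n=6: reaches L-position 5 → W
n=7: only reaches 6(W), which is W → L
n=8: reaches L-position 7 → W
n=9: only reaches 6(W), 8(W), all W → L
n=10: reaches L-position 5 → W
n=11: only reaches 10(W), which is W → L
n=12: reaches L-position 9 → W
n=13: only reaches 12(W), which is W → L
n=14: reaches L-position 7 → W
n=15: only reaches 10(W), 12(W), 14(W), all W → L
n=16: reaches L-position 15 → W
n=17: only reaches 16(W), which is W → L
n=18: reaches L-position 9 → W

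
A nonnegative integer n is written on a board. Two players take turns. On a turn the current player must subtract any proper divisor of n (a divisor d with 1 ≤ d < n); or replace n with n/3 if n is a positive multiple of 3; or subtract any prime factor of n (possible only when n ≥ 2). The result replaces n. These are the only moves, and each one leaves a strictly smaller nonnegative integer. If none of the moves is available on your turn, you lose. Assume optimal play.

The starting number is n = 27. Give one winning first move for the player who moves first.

Move to 9.

Work bottom-up. With no move the player to move loses. Otherwise the position is W if at least one move leads to an L position for the opponent, and L if every move leads to a W.
n=0: no move → L
n=1: no move → L
n=2: W (go to 0, an L position)
n=3: W (go to 0, an L position)
n=4: L (options 2(W), 3(W) are all W)
n=5: W (go to 0, an L position)
n=6: W (go to 4, an L position)
n=7: W (go to 0, an L position)
n=8: W (go to 4, an L position)
n=9: L (options 3(W), 6(W), 8(W) are all W)
n=10: W (go to 9, an L position)
n=11: W (go to 0, an L position)
n=12: W (go to 4, an L position)
n=13: W (go to 0, an L position)
n=14: L (options 7(W), 12(W), 13(W) are all W)
n=15: W (go to 14, an L position)
n=16: W (go to 14, an L position)
n=17: W (go to 0, an L position)
n=18: W (go to 9, an L position)
n=19: W (go to 0, an L position)
n=20: L (options 10(W), 15(W), 16(W), 18(W), 19(W) are all W)
n=21: W (go to 14, an L position)
n=22: W (go to 20, an L position)
n=23: W (go to 0, an L position)
n=24: W (go to 20, an L position)
n=25: W (go to 20, an L position)
n=26: L (options 13(W), 24(W), 25(W) are all W)
n=27: W (go to 9, an L position)
From 27, the L positions reachable in one move are: 9, 26. Any move reaching one of these is winning.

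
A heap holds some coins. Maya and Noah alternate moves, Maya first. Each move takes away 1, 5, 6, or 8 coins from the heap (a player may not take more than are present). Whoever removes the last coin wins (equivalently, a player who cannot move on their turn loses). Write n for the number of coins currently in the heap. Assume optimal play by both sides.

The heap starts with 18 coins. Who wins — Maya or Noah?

Maya wins.

Use the standard recursion: the mover loses at a terminal position; elsewhere, the mover wins exactly when some move hands the opponent an L position.
n=0: no move → L
n=1: reaches L-position 0 → W
n=2: only reaches 1(W), which is W → L
n=3: reaches L-position 2 → W
n=4: only reaches 3(W), which is W → L
n=5: reaches L-position 4 → W
n=6: reaches L-position 0 → W
n=7: reaches L-position 2 → W
n=8: reaches L-position 2 → W
n=9: reaches L-position 4 → W
n=10: reaches L-position 4 → W
n=11: only reaches 10(W), 6(W), 5(W), 3(W), all W → L
n=12: reaches L-position 11 → W
n=13: only reaches 12(W), 8(W), 7(W), 5(W), all W → L
n=14: reaches L-position 13 → W
n=15: only reaches 14(W), 10(W), 9(W), 7(W), all W → L
n=16: reaches L-position 15 → W
n=17: reaches L-position 11 → W
n=18: reaches L-position 13 → W
The starting position 18 is W: Maya should remove 5, leaving 13, handing over an L position.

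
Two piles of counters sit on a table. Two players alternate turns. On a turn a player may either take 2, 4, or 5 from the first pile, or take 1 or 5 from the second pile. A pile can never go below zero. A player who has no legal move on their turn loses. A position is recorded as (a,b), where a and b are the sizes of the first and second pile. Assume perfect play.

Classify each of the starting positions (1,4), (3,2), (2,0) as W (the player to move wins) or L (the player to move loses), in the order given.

(1,4): L, (3,2): W, (2,0): W

Compute win/loss labels from the base case upward. A position with no move is L. Any other position is W if it can reach an L in one move, else L.
No move ever increases a pile, so every position that can arise here has a ≤ 3 and b ≤ 4; it is enough to label the cells with 0 ≤ a ≤ 3 and 0 ≤ b ≤ 4.
Every move lowers a or b (never raises either), so fill the grid row by row in increasing a, and left to right within a row: each cell's successors are then already labelled.
      b=0  b=1  b=2  b=3  b=4
a=0:    L    W    L    W    L
a=1:    L    W    L    W    L
a=2:    W    L    W    L    W
a=3:    W    L    W    L    W
Cells with no legal move (terminal, hence L): (0,0), (1,0).
The remaining L cells, each justified by listing all of its moves:
(0,2): only reaches (0,1)(W), which is W → L
(0,4): only reaches (0,3)(W), which is W → L
(1,2): only reaches (1,1)(W), which is W → L
(1,4): only reaches (1,3)(W), which is W → L
(2,1): only reaches (0,1)(W), (2,0)(W), all W → L
(2,3): only reaches (0,3)(W), (2,2)(W), all W → L
(3,1): only reaches (1,1)(W), (3,0)(W), all W → L
(3,3): only reaches (1,3)(W), (3,2)(W), all W → L
Every other cell has at least one move into one of the L cells above, so it is W.
(1,4): one of the L cells justified above, so L
(3,2): the move to (1,2) reaches an L cell, so W
(2,0): the move to (0,0) reaches an L cell, so W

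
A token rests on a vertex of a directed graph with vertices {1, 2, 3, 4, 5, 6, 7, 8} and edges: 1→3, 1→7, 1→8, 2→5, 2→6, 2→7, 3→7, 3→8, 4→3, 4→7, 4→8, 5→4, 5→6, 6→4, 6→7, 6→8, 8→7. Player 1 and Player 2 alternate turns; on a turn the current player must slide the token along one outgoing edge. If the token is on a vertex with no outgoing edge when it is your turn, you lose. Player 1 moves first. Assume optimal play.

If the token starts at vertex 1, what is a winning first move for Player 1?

Work bottom-up. With no move the player to move loses. Otherwise the position is W if at least one move leads to an L position for the opponent, and L if every move leads to a W.
Every edge goes from a vertex to one that appears earlier in the order 7, 8, 3, 4, 6, 1, 5, 2, so processing vertices in that order labels each vertex after all of its successors.
7: no outgoing edge → L
8: →7(L), so W
3: →7(L), so W
4: →7(L), so W
6: →7(L), so W
1: →7(L), so W
5: →6(W), 4(W) — all W, so L
2: →5(L), so W
From 1, the L positions reachable in one move are: 7.

Move to 7.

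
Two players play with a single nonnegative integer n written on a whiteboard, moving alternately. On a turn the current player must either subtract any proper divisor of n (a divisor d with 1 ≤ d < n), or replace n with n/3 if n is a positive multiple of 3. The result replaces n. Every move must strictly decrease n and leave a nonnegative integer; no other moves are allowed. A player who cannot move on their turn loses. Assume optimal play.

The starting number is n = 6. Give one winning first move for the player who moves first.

Move to 4.

Positions with no move are L. A position that does have a move is losing for the player to move precisely when every available move leads to a winning position for the opponent. Fill in the labels:
n=0: no move → L
n=1: no move → L
n=2: W (go to 1, an L position)
n=3: W (go to 1, an L position)
n=4: L (options 2(W), 3(W) are all W)
n=5: W (go to 4, an L position)
n=6: W (go to 4, an L position)
From 6, the L positions reachable in one move are: 4.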